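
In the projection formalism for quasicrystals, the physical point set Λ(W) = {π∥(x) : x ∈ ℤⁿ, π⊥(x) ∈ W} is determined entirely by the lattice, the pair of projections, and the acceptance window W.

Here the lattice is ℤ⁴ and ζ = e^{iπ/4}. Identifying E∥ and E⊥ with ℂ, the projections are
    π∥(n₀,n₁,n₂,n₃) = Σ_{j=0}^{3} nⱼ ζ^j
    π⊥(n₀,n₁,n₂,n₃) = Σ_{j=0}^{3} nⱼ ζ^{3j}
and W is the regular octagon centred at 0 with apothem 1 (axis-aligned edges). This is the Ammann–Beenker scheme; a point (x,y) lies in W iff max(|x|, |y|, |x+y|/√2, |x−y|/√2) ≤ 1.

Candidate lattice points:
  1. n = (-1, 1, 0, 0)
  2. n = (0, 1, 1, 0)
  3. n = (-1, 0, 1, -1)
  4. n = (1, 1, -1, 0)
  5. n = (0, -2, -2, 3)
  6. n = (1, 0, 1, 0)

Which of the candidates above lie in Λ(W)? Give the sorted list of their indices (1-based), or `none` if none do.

2

With ζ = e^{iπ/4} the internal vectors are ζ^0,ζ^3,ζ^6,ζ^9.
#1 (-1, 1, 0, 0): internal (-1.707107, 0.707107); octagon support 1.707107 vs apothem 1 → ∉ W
#2 (0, 1, 1, 0): internal (-0.707107, -0.292893); octagon support 0.707107 vs apothem 1 → ∈ W
#3 (-1, 0, 1, -1): internal (-1.707107, -1.707107); octagon support 2.414214 vs apothem 1 → ∉ W
#4 (1, 1, -1, 0): internal (0.292893, 1.707107); octagon support 1.707107 vs apothem 1 → ∉ W
#5 (0, -2, -2, 3): internal (3.535534, 2.707107); octagon support 4.414214 vs apothem 1 → ∉ W
#6 (1, 0, 1, 0): internal (1.000000, -1.000000); octagon support 1.414214 vs apothem 1 → ∉ W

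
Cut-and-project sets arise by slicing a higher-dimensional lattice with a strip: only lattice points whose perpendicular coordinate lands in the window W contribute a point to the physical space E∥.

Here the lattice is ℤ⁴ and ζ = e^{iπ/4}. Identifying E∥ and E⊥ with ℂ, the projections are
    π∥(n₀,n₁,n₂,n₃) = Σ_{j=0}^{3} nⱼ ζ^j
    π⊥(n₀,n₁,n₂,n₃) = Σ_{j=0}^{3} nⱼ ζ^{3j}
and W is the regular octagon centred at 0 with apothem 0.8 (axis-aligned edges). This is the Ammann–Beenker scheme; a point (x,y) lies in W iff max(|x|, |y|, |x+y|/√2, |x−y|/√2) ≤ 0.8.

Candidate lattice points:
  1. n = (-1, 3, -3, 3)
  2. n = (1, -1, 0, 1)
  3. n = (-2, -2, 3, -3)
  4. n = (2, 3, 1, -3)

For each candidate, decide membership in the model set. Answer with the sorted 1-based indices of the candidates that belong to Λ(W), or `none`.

π⊥(n) = n₀ + n₁ζ³ + n₂ζ⁶ + n₃ζ⁹ where ζ = e^{iπ/4}.
#1 (-1, 3, -3, 3): internal (-1.00000, 7.24264); octagon support 7.24264 vs apothem 0.8 → ∉ W
#2 (1, -1, 0, 1): internal (2.41421, 0.00000); octagon support 2.41421 vs apothem 0.8 → ∉ W
#3 (-2, -2, 3, -3): internal (-2.70711, -6.53553); octagon support 6.53553 vs apothem 0.8 → ∉ W
#4 (2, 3, 1, -3): internal (-2.24264, -1.00000); octagon support 2.29289 vs apothem 0.8 → ∉ W

none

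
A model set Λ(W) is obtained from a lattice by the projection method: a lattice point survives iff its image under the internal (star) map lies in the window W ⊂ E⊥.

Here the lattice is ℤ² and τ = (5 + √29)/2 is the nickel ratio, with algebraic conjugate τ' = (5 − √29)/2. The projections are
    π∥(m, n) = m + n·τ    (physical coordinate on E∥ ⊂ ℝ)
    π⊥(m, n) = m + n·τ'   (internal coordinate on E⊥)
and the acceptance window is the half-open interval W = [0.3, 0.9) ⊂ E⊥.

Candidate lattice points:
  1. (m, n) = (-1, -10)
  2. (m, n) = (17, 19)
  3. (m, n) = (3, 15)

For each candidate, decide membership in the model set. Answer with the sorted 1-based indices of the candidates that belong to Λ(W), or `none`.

Numerically τ ≈ 5.1926 and τ' = −1/τ ≈ -0.1926.
#1 (-1,-10): internal coord -1 + (-10)·τ' = +0.9258; +0.9258 ∉ [0.3, 0.9) → out
#2 (17,19): internal coord 17 + (19)·τ' = +13.3409; +13.3409 ∉ [0.3, 0.9) → out
#3 (3,15): internal coord 3 + (15)·τ' = +0.1113; +0.1113 ∉ [0.3, 0.9) → out

none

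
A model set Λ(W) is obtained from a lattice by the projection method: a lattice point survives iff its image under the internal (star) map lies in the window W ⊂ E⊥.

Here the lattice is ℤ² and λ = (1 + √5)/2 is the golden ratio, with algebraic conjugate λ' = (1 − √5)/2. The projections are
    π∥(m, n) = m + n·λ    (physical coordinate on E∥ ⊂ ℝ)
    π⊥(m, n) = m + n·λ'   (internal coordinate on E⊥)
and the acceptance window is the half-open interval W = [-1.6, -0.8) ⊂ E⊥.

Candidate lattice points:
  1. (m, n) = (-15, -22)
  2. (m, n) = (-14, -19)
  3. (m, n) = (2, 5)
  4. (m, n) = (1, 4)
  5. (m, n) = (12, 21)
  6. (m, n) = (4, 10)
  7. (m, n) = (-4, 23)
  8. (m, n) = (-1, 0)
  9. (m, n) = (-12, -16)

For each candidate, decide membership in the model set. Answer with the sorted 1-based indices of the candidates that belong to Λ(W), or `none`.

1, 3, 4, 5, 8

Compute λ' = (1−√5)/2 = -0.6180, so π⊥(m,n) = m -0.6180·n.
candidate 1: (m,n)=(-15,-22) → π∥ = -15-22·λ ≈ -50.5967, π⊥ = -15-22·λ' ≈ -1.4033 ∈ [-1.6, -0.8) ⇒ IN Λ
candidate 2: (m,n)=(-14,-19) → π∥ = -14-19·λ ≈ -44.7426, π⊥ = -14-19·λ' ≈ -2.2574 ∉ [-1.6, -0.8) ⇒ out
candidate 3: (m,n)=(2,5) → π∥ = 2+5·λ ≈ 10.0902, π⊥ = 2+5·λ' ≈ -1.0902 ∈ [-1.6, -0.8) ⇒ IN Λ
candidate 4: (m,n)=(1,4) → π∥ = 1+4·λ ≈ 7.4721, π⊥ = 1+4·λ' ≈ -1.4721 ∈ [-1.6, -0.8) ⇒ IN Λ
candidate 5: (m,n)=(12,21) → π∥ = 12+21·λ ≈ 45.9787, π⊥ = 12+21·λ' ≈ -0.9787 ∈ [-1.6, -0.8) ⇒ IN Λ
candidate 6: (m,n)=(4,10) → π∥ = 4+10·λ ≈ 20.1803, π⊥ = 4+10·λ' ≈ -2.1803 ∉ [-1.6, -0.8) ⇒ out
candidate 7: (m,n)=(-4,23) → π∥ = -4+23·λ ≈ 33.2148, π⊥ = -4+23·λ' ≈ -18.2148 ∉ [-1.6, -0.8) ⇒ out
candidate 8: (m,n)=(-1,0) → π∥ = -1+0·λ ≈ -1.0000, π⊥ = -1+0·λ' ≈ -1.0000 ∈ [-1.6, -0.8) ⇒ IN Λ
candidate 9: (m,n)=(-12,-16) → π∥ = -12-16·λ ≈ -37.8885, π⊥ = -12-16·λ' ≈ -2.1115 ∉ [-1.6, -0.8) ⇒ out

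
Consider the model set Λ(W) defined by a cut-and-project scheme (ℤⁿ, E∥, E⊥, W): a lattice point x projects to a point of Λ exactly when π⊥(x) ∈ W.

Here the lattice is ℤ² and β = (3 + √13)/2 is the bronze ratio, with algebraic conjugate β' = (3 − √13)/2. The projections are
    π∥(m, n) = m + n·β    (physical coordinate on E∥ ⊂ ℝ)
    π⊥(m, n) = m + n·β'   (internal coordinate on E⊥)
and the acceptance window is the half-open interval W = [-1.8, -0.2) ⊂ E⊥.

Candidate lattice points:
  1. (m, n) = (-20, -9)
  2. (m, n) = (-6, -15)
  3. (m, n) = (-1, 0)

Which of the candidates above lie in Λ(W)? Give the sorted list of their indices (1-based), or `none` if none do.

β' = (3−√13)/2 ≈ -0.3028.
#1 (-20,-9): internal coord -20 + (-9)·β' = -17.2750; -17.2750 ∉ [-1.8, -0.2) → out
#2 (-6,-15): internal coord -6 + (-15)·β' = -1.4584; -1.4584 ∈ [-1.8, -0.2) → IN Λ
#3 (-1,0): internal coord -1 + (0)·β' = -1.0000; -1.0000 ∈ [-1.8, -0.2) → IN Λ

2, 3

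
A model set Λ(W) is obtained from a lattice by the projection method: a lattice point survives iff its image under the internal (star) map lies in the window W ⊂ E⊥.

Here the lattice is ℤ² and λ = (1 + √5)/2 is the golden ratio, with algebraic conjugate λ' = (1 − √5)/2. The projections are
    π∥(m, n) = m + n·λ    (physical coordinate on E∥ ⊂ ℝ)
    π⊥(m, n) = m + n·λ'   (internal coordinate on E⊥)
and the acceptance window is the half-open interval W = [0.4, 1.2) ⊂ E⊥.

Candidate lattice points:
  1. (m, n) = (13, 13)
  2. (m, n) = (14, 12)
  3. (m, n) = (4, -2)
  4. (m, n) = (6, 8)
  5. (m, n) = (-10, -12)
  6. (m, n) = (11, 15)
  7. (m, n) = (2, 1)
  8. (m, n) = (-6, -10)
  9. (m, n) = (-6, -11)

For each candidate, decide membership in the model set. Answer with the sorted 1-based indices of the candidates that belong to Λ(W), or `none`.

λ' = (1−√5)/2 ≈ -0.618034.
[1] lift (13,13): star map gives 4.965558; window check 0.4 ≤ 4.965558 < 1.2 is false → out
[2] lift (14,12): star map gives 6.583592; window check 0.4 ≤ 6.583592 < 1.2 is false → out
[3] lift (4,-2): star map gives 5.236068; window check 0.4 ≤ 5.236068 < 1.2 is false → out
[4] lift (6,8): star map gives 1.055728; window check 0.4 ≤ 1.055728 < 1.2 is true → IN Λ
[5] lift (-10,-12): star map gives -2.583592; window check 0.4 ≤ -2.583592 < 1.2 is false → out
[6] lift (11,15): star map gives 1.729490; window check 0.4 ≤ 1.729490 < 1.2 is false → out
[7] lift (2,1): star map gives 1.381966; window check 0.4 ≤ 1.381966 < 1.2 is false → out
[8] lift (-6,-10): star map gives 0.180340; window check 0.4 ≤ 0.180340 < 1.2 is false → out
[9] lift (-6,-11): star map gives 0.798374; window check 0.4 ≤ 0.798374 < 1.2 is true → IN Λ

4, 9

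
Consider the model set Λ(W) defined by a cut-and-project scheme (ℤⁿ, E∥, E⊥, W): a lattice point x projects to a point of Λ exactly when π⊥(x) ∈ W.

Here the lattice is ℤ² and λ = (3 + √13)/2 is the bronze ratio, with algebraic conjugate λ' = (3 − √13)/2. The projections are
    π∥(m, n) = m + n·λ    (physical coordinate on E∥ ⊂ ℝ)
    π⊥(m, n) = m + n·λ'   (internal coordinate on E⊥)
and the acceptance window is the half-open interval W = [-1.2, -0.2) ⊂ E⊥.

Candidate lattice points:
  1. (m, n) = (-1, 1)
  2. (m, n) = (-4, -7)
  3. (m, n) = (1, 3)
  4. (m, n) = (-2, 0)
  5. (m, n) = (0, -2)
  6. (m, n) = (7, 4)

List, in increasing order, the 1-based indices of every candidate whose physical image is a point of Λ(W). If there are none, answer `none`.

none

λ' = (3−√13)/2 ≈ -0.302776.
candidate 1: (m,n)=(-1,1) → π∥ = -1+1·λ ≈ 2.302776, π⊥ = -1+1·λ' ≈ -1.302776 ∉ [-1.2, -0.2) ⇒ out
candidate 2: (m,n)=(-4,-7) → π∥ = -4-7·λ ≈ -27.119429, π⊥ = -4-7·λ' ≈ -1.880571 ∉ [-1.2, -0.2) ⇒ out
candidate 3: (m,n)=(1,3) → π∥ = 1+3·λ ≈ 10.908327, π⊥ = 1+3·λ' ≈ 0.091673 ∉ [-1.2, -0.2) ⇒ out
candidate 4: (m,n)=(-2,0) → π∥ = -2+0·λ ≈ -2.000000, π⊥ = -2+0·λ' ≈ -2.000000 ∉ [-1.2, -0.2) ⇒ out
candidate 5: (m,n)=(0,-2) → π∥ = 0-2·λ ≈ -6.605551, π⊥ = 0-2·λ' ≈ 0.605551 ∉ [-1.2, -0.2) ⇒ out
candidate 6: (m,n)=(7,4) → π∥ = 7+4·λ ≈ 20.211103, π⊥ = 7+4·λ' ≈ 5.788897 ∉ [-1.2, -0.2) ⇒ out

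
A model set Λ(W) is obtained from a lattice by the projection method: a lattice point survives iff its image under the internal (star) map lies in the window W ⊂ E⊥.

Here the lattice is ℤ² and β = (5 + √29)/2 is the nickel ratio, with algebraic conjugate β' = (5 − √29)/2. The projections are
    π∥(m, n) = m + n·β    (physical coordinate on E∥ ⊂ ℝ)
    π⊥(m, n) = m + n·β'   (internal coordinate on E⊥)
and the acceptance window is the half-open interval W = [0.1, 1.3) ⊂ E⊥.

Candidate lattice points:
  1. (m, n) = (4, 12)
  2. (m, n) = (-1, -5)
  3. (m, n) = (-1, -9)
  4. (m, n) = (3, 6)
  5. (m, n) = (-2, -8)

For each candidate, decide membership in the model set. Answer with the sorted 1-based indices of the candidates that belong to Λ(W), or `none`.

Compute β' = (5−√29)/2 = -0.1926, so π⊥(m,n) = m -0.1926·n.
candidate 1: (m,n)=(4,12) → π∥ = 4+12·β ≈ 66.3110, π⊥ = 4+12·β' ≈ 1.6890 ∉ [0.1, 1.3) ⇒ out
candidate 2: (m,n)=(-1,-5) → π∥ = -1-5·β ≈ -26.9629, π⊥ = -1-5·β' ≈ -0.0371 ∉ [0.1, 1.3) ⇒ out
candidate 3: (m,n)=(-1,-9) → π∥ = -1-9·β ≈ -47.7332, π⊥ = -1-9·β' ≈ 0.7332 ∈ [0.1, 1.3) ⇒ IN Λ
candidate 4: (m,n)=(3,6) → π∥ = 3+6·β ≈ 34.1555, π⊥ = 3+6·β' ≈ 1.8445 ∉ [0.1, 1.3) ⇒ out
candidate 5: (m,n)=(-2,-8) → π∥ = -2-8·β ≈ -43.5407, π⊥ = -2-8·β' ≈ -0.4593 ∉ [0.1, 1.3) ⇒ out

3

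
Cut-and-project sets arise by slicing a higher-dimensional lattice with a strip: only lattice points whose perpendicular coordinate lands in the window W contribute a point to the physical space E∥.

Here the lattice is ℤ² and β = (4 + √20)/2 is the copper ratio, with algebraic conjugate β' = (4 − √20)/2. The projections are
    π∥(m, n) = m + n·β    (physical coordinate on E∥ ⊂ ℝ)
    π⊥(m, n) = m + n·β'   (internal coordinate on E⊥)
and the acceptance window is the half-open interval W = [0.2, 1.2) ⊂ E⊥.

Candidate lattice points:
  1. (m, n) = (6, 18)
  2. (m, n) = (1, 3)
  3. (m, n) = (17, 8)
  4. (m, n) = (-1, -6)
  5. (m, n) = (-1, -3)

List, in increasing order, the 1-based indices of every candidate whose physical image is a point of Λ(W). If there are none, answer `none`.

Numerically β ≈ 4.236068 and β' = −1/β ≈ -0.236068.
#1 (6,18): internal coord 6 + (18)·β' = +1.750776; +1.750776 ∉ [0.2, 1.2) → out
#2 (1,3): internal coord 1 + (3)·β' = +0.291796; +0.291796 ∈ [0.2, 1.2) → IN Λ
#3 (17,8): internal coord 17 + (8)·β' = +15.111456; +15.111456 ∉ [0.2, 1.2) → out
#4 (-1,-6): internal coord -1 + (-6)·β' = +0.416408; +0.416408 ∈ [0.2, 1.2) → IN Λ
#5 (-1,-3): internal coord -1 + (-3)·β' = -0.291796; -0.291796 ∉ [0.2, 1.2) → out

2, 4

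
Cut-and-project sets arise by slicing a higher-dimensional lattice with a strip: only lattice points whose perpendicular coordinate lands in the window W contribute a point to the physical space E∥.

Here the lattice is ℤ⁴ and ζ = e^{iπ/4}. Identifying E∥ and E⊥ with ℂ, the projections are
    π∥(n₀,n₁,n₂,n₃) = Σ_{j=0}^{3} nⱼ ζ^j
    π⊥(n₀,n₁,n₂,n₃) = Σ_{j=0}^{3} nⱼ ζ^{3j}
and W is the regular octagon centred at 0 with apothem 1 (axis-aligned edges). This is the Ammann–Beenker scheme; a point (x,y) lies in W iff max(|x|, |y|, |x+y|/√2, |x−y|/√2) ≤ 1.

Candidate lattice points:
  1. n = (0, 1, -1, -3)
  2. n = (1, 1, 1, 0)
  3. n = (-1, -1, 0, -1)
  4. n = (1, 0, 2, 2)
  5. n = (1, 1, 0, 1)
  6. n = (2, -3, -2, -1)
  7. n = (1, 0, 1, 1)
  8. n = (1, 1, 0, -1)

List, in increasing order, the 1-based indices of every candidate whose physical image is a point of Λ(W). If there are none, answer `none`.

2, 8

π⊥(n) = n₀ + n₁ζ³ + n₂ζ⁶ + n₃ζ⁹ where ζ = e^{iπ/4}.
candidate 1: n = (0, 1, -1, -3) → π⊥ ≈ (-2.82843, -0.41421); max(|x|,|y|,|x±y|/√2) = 2.82843 > 1 ⇒ ∉ W
candidate 2: n = (1, 1, 1, 0) → π⊥ ≈ (+0.29289, -0.29289); max(|x|,|y|,|x±y|/√2) = 0.41421 ≤ 1 ⇒ ∈ W
candidate 3: n = (-1, -1, 0, -1) → π⊥ ≈ (-1.00000, -1.41421); max(|x|,|y|,|x±y|/√2) = 1.70711 > 1 ⇒ ∉ W
candidate 4: n = (1, 0, 2, 2) → π⊥ ≈ (+2.41421, -0.58579); max(|x|,|y|,|x±y|/√2) = 2.41421 > 1 ⇒ ∉ W
candidate 5: n = (1, 1, 0, 1) → π⊥ ≈ (+1.00000, +1.41421); max(|x|,|y|,|x±y|/√2) = 1.70711 > 1 ⇒ ∉ W
candidate 6: n = (2, -3, -2, -1) → π⊥ ≈ (+3.41421, -0.82843); max(|x|,|y|,|x±y|/√2) = 3.41421 > 1 ⇒ ∉ W
candidate 7: n = (1, 0, 1, 1) → π⊥ ≈ (+1.70711, -0.29289); max(|x|,|y|,|x±y|/√2) = 1.70711 > 1 ⇒ ∉ W
candidate 8: n = (1, 1, 0, -1) → π⊥ ≈ (-0.41421, +0.00000); max(|x|,|y|,|x±y|/√2) = 0.41421 ≤ 1 ⇒ ∈ W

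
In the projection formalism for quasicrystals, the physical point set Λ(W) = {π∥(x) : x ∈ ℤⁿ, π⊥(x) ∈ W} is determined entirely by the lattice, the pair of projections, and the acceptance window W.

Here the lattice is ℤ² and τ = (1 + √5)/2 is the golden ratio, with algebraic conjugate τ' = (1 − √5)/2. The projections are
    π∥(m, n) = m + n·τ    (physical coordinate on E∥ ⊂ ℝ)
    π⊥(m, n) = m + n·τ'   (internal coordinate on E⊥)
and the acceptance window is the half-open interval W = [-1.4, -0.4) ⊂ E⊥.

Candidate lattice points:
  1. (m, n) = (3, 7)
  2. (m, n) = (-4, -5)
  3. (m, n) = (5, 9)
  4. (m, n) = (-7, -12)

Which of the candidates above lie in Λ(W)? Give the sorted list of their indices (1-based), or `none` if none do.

Numerically τ ≈ 1.618034 and τ' = −1/τ ≈ -0.618034.
candidate 1: (m,n)=(3,7) → π∥ = 3+7·τ ≈ 14.326238, π⊥ = 3+7·τ' ≈ -1.326238 ∈ [-1.4, -0.4) ⇒ IN Λ
candidate 2: (m,n)=(-4,-5) → π∥ = -4-5·τ ≈ -12.090170, π⊥ = -4-5·τ' ≈ -0.909830 ∈ [-1.4, -0.4) ⇒ IN Λ
candidate 3: (m,n)=(5,9) → π∥ = 5+9·τ ≈ 19.562306, π⊥ = 5+9·τ' ≈ -0.562306 ∈ [-1.4, -0.4) ⇒ IN Λ
candidate 4: (m,n)=(-7,-12) → π∥ = -7-12·τ ≈ -26.416408, π⊥ = -7-12·τ' ≈ 0.416408 ∉ [-1.4, -0.4) ⇒ out

1, 2, 3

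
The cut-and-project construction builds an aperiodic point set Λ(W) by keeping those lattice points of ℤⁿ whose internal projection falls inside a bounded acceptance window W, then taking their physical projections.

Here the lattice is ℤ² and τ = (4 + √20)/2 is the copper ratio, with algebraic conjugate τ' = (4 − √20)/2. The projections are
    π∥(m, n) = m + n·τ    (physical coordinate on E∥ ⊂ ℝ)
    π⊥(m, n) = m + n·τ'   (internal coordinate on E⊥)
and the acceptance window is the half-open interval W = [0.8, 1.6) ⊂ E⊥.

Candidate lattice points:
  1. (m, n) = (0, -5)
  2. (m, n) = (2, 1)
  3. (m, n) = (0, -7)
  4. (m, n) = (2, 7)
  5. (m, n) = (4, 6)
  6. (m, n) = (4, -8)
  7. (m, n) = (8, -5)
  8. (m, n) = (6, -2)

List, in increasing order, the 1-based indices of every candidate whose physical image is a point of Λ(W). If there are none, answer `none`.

1

Numerically τ ≈ 4.23607 and τ' = −1/τ ≈ -0.23607.
#1 (0,-5): internal coord 0 + (-5)·τ' = +1.18034; +1.18034 ∈ [0.8, 1.6) → IN Λ
#2 (2,1): internal coord 2 + (1)·τ' = +1.76393; +1.76393 ∉ [0.8, 1.6) → out
#3 (0,-7): internal coord 0 + (-7)·τ' = +1.65248; +1.65248 ∉ [0.8, 1.6) → out
#4 (2,7): internal coord 2 + (7)·τ' = +0.34752; +0.34752 ∉ [0.8, 1.6) → out
#5 (4,6): internal coord 4 + (6)·τ' = +2.58359; +2.58359 ∉ [0.8, 1.6) → out
#6 (4,-8): internal coord 4 + (-8)·τ' = +5.88854; +5.88854 ∉ [0.8, 1.6) → out
#7 (8,-5): internal coord 8 + (-5)·τ' = +9.18034; +9.18034 ∉ [0.8, 1.6) → out
#8 (6,-2): internal coord 6 + (-2)·τ' = +6.47214; +6.47214 ∉ [0.8, 1.6) → out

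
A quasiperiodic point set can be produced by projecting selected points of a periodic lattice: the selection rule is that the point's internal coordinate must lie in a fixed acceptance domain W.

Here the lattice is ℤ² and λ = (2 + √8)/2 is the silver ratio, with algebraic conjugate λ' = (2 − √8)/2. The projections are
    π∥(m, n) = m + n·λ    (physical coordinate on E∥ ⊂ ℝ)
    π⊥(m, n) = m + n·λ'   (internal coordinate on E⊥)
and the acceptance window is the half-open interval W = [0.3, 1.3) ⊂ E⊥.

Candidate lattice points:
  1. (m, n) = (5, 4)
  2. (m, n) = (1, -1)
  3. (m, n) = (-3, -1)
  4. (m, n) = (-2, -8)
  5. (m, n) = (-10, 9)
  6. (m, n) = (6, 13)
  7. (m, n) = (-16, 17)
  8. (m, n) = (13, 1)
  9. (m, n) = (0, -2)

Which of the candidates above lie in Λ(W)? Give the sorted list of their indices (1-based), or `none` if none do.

Numerically λ ≈ 2.414214 and λ' = −1/λ ≈ -0.414214.
#1 (5,4): internal coord 5 + (4)·λ' = +3.343146; +3.343146 ∉ [0.3, 1.3) → out
#2 (1,-1): internal coord 1 + (-1)·λ' = +1.414214; +1.414214 ∉ [0.3, 1.3) → out
#3 (-3,-1): internal coord -3 + (-1)·λ' = -2.585786; -2.585786 ∉ [0.3, 1.3) → out
#4 (-2,-8): internal coord -2 + (-8)·λ' = +1.313708; +1.313708 ∉ [0.3, 1.3) → out
#5 (-10,9): internal coord -10 + (9)·λ' = -13.727922; -13.727922 ∉ [0.3, 1.3) → out
#6 (6,13): internal coord 6 + (13)·λ' = +0.615224; +0.615224 ∈ [0.3, 1.3) → IN Λ
#7 (-16,17): internal coord -16 + (17)·λ' = -23.041631; -23.041631 ∉ [0.3, 1.3) → out
#8 (13,1): internal coord 13 + (1)·λ' = +12.585786; +12.585786 ∉ [0.3, 1.3) → out
#9 (0,-2): internal coord 0 + (-2)·λ' = +0.828427; +0.828427 ∈ [0.3, 1.3) → IN Λ

6, 9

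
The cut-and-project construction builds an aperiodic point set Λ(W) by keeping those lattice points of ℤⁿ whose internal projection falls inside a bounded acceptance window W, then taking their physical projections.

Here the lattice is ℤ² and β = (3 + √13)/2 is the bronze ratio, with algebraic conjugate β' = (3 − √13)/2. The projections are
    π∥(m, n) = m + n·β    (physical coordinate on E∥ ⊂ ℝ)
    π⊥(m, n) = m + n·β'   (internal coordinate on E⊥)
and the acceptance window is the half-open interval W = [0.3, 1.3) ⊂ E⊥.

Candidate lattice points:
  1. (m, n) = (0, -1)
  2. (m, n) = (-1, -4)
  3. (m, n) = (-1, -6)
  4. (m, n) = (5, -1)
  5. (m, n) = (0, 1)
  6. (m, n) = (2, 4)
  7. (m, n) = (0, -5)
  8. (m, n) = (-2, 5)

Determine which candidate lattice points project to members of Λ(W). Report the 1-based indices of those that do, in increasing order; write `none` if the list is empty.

Numerically β ≈ 3.302776 and β' = −1/β ≈ -0.302776.
[1] lift (0,-1): star map gives 0.302776; window check 0.3 ≤ 0.302776 < 1.3 is true → IN Λ
[2] lift (-1,-4): star map gives 0.211103; window check 0.3 ≤ 0.211103 < 1.3 is false → out
[3] lift (-1,-6): star map gives 0.816654; window check 0.3 ≤ 0.816654 < 1.3 is true → IN Λ
[4] lift (5,-1): star map gives 5.302776; window check 0.3 ≤ 5.302776 < 1.3 is false → out
[5] lift (0,1): star map gives -0.302776; window check 0.3 ≤ -0.302776 < 1.3 is false → out
[6] lift (2,4): star map gives 0.788897; window check 0.3 ≤ 0.788897 < 1.3 is true → IN Λ
[7] lift (0,-5): star map gives 1.513878; window check 0.3 ≤ 1.513878 < 1.3 is false → out
[8] lift (-2,5): star map gives -3.513878; window check 0.3 ≤ -3.513878 < 1.3 is false → out

1, 3, 6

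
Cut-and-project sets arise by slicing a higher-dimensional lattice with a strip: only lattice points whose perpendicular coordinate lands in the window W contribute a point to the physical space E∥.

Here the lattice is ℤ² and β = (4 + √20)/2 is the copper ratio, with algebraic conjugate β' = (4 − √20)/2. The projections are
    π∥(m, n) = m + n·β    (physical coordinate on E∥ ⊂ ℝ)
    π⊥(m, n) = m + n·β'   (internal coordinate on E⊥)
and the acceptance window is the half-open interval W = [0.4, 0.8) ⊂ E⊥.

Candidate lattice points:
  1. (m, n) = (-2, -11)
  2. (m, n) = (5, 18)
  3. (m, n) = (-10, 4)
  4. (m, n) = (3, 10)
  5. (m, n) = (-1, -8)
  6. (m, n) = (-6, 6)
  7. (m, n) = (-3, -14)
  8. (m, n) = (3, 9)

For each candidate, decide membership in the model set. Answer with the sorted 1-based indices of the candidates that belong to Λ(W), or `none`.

Numerically β ≈ 4.236068 and β' = −1/β ≈ -0.236068.
candidate 1: (m,n)=(-2,-11) → π∥ = -2-11·β ≈ -48.596748, π⊥ = -2-11·β' ≈ 0.596748 ∈ [0.4, 0.8) ⇒ IN Λ
candidate 2: (m,n)=(5,18) → π∥ = 5+18·β ≈ 81.249224, π⊥ = 5+18·β' ≈ 0.750776 ∈ [0.4, 0.8) ⇒ IN Λ
candidate 3: (m,n)=(-10,4) → π∥ = -10+4·β ≈ 6.944272, π⊥ = -10+4·β' ≈ -10.944272 ∉ [0.4, 0.8) ⇒ out
candidate 4: (m,n)=(3,10) → π∥ = 3+10·β ≈ 45.360680, π⊥ = 3+10·β' ≈ 0.639320 ∈ [0.4, 0.8) ⇒ IN Λ
candidate 5: (m,n)=(-1,-8) → π∥ = -1-8·β ≈ -34.888544, π⊥ = -1-8·β' ≈ 0.888544 ∉ [0.4, 0.8) ⇒ out
candidate 6: (m,n)=(-6,6) → π∥ = -6+6·β ≈ 19.416408, π⊥ = -6+6·β' ≈ -7.416408 ∉ [0.4, 0.8) ⇒ out
candidate 7: (m,n)=(-3,-14) → π∥ = -3-14·β ≈ -62.304952, π⊥ = -3-14·β' ≈ 0.304952 ∉ [0.4, 0.8) ⇒ out
candidate 8: (m,n)=(3,9) → π∥ = 3+9·β ≈ 41.124612, π⊥ = 3+9·β' ≈ 0.875388 ∉ [0.4, 0.8) ⇒ out

1, 2, 4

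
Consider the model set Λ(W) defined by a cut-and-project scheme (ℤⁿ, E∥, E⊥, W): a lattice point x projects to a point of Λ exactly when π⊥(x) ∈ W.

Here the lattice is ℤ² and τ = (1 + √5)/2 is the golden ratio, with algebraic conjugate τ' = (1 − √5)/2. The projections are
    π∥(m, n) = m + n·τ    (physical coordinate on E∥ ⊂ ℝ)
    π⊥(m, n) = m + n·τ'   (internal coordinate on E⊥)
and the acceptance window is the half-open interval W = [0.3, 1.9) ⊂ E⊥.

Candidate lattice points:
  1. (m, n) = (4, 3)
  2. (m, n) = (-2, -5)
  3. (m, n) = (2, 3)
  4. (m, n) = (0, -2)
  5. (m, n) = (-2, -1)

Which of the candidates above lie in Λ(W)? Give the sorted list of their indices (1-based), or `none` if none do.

2, 4

Numerically τ ≈ 1.61803 and τ' = −1/τ ≈ -0.61803.
[1] lift (4,3): star map gives 2.14590; window check 0.3 ≤ 2.14590 < 1.9 is false → out
[2] lift (-2,-5): star map gives 1.09017; window check 0.3 ≤ 1.09017 < 1.9 is true → IN Λ
[3] lift (2,3): star map gives 0.14590; window check 0.3 ≤ 0.14590 < 1.9 is false → out
[4] lift (0,-2): star map gives 1.23607; window check 0.3 ≤ 1.23607 < 1.9 is true → IN Λ
[5] lift (-2,-1): star map gives -1.38197; window check 0.3 ≤ -1.38197 < 1.9 is false → out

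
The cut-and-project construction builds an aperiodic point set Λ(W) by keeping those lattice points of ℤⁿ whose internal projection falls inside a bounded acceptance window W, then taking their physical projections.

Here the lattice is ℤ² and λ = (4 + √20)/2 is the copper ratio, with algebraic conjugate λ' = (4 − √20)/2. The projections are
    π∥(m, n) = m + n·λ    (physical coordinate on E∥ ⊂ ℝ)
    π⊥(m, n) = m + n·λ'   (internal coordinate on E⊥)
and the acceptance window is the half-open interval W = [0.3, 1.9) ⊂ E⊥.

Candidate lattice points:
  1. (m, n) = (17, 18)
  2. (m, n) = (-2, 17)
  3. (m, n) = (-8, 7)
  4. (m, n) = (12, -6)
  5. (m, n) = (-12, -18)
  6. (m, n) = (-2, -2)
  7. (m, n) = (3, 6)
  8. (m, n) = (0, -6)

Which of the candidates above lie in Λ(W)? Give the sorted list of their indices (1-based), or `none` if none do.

7, 8

Compute λ' = (4−√20)/2 = -0.23607, so π⊥(m,n) = m -0.23607·n.
candidate 1: (m,n)=(17,18) → π∥ = 17+18·λ ≈ 93.24922, π⊥ = 17+18·λ' ≈ 12.75078 ∉ [0.3, 1.9) ⇒ out
candidate 2: (m,n)=(-2,17) → π∥ = -2+17·λ ≈ 70.01316, π⊥ = -2+17·λ' ≈ -6.01316 ∉ [0.3, 1.9) ⇒ out
candidate 3: (m,n)=(-8,7) → π∥ = -8+7·λ ≈ 21.65248, π⊥ = -8+7·λ' ≈ -9.65248 ∉ [0.3, 1.9) ⇒ out
candidate 4: (m,n)=(12,-6) → π∥ = 12-6·λ ≈ -13.41641, π⊥ = 12-6·λ' ≈ 13.41641 ∉ [0.3, 1.9) ⇒ out
candidate 5: (m,n)=(-12,-18) → π∥ = -12-18·λ ≈ -88.24922, π⊥ = -12-18·λ' ≈ -7.75078 ∉ [0.3, 1.9) ⇒ out
candidate 6: (m,n)=(-2,-2) → π∥ = -2-2·λ ≈ -10.47214, π⊥ = -2-2·λ' ≈ -1.52786 ∉ [0.3, 1.9) ⇒ out
candidate 7: (m,n)=(3,6) → π∥ = 3+6·λ ≈ 28.41641, π⊥ = 3+6·λ' ≈ 1.58359 ∈ [0.3, 1.9) ⇒ IN Λ
candidate 8: (m,n)=(0,-6) → π∥ = 0-6·λ ≈ -25.41641, π⊥ = 0-6·λ' ≈ 1.41641 ∈ [0.3, 1.9) ⇒ IN Λ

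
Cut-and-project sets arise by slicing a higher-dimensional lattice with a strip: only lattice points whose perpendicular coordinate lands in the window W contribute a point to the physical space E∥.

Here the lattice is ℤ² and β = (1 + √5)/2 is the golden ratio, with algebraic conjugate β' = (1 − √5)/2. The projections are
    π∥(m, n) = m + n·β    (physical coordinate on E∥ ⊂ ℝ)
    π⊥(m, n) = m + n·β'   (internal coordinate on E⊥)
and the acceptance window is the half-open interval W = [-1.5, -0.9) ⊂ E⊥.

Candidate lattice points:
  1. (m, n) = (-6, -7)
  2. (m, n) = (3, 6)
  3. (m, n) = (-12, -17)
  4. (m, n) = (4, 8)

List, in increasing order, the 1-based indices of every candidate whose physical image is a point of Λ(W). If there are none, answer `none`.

Numerically β ≈ 1.61803 and β' = −1/β ≈ -0.61803.
candidate 1: (m,n)=(-6,-7) → π∥ = -6-7·β ≈ -17.32624, π⊥ = -6-7·β' ≈ -1.67376 ∉ [-1.5, -0.9) ⇒ out
candidate 2: (m,n)=(3,6) → π∥ = 3+6·β ≈ 12.70820, π⊥ = 3+6·β' ≈ -0.70820 ∉ [-1.5, -0.9) ⇒ out
candidate 3: (m,n)=(-12,-17) → π∥ = -12-17·β ≈ -39.50658, π⊥ = -12-17·β' ≈ -1.49342 ∈ [-1.5, -0.9) ⇒ IN Λ
candidate 4: (m,n)=(4,8) → π∥ = 4+8·β ≈ 16.94427, π⊥ = 4+8·β' ≈ -0.94427 ∈ [-1.5, -0.9) ⇒ IN Λ

3, 4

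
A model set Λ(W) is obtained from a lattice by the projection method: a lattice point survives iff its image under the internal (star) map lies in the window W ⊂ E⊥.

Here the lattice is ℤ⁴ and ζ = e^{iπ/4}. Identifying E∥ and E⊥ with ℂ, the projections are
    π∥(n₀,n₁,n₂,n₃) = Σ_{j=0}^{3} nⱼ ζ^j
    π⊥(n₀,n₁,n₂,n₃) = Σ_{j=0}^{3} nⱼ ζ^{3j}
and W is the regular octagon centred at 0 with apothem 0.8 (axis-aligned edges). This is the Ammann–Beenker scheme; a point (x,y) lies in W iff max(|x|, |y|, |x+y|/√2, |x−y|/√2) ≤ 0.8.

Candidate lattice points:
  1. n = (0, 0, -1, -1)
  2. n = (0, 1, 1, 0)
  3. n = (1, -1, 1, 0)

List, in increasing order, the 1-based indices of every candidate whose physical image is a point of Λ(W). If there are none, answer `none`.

1, 2

Internal map: ζ^{3j} for j=0..3 gives (1,0), (−√2/2,√2/2), (0,−1), (√2/2,√2/2).
candidate 1: n = (0, 0, -1, -1) → π⊥ ≈ (-0.70711, +0.29289); max(|x|,|y|,|x±y|/√2) = 0.70711 ≤ 0.8 ⇒ ∈ W
candidate 2: n = (0, 1, 1, 0) → π⊥ ≈ (-0.70711, -0.29289); max(|x|,|y|,|x±y|/√2) = 0.70711 ≤ 0.8 ⇒ ∈ W
candidate 3: n = (1, -1, 1, 0) → π⊥ ≈ (+1.70711, -1.70711); max(|x|,|y|,|x±y|/√2) = 2.41421 > 0.8 ⇒ ∉ W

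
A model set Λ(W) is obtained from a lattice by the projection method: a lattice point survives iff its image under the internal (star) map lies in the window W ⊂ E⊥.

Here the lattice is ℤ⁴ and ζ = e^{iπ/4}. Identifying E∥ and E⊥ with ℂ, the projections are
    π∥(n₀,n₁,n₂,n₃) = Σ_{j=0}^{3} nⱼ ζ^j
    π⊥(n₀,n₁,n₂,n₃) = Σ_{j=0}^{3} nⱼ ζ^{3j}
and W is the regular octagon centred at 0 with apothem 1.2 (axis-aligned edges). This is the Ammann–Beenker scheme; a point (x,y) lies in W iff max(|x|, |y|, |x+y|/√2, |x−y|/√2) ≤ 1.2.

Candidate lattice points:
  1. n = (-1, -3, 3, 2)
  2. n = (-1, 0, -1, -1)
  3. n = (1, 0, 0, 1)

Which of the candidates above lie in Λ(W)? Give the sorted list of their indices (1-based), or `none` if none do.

none

π⊥(n) = n₀ + n₁ζ³ + n₂ζ⁶ + n₃ζ⁹ where ζ = e^{iπ/4}.
candidate 1: n = (-1, -3, 3, 2) → π⊥ ≈ (+2.53553, -3.70711); max(|x|,|y|,|x±y|/√2) = 4.41421 > 1.2 ⇒ ∉ W
candidate 2: n = (-1, 0, -1, -1) → π⊥ ≈ (-1.70711, +0.29289); max(|x|,|y|,|x±y|/√2) = 1.70711 > 1.2 ⇒ ∉ W
candidate 3: n = (1, 0, 0, 1) → π⊥ ≈ (+1.70711, +0.70711); max(|x|,|y|,|x±y|/√2) = 1.70711 > 1.2 ⇒ ∉ W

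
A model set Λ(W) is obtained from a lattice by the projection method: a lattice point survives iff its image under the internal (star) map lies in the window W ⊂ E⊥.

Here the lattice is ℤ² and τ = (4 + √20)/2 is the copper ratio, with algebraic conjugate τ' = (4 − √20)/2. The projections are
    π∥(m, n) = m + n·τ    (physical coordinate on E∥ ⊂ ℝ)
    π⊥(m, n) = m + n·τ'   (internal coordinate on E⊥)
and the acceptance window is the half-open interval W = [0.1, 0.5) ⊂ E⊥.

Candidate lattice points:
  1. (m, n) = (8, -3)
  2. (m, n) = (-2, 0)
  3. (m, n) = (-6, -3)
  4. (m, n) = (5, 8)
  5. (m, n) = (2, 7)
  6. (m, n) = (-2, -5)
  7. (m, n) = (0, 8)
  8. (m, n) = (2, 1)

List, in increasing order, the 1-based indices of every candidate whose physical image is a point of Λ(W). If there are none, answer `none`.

5

τ' = (4−√20)/2 ≈ -0.2361.
[1] lift (8,-3): star map gives 8.7082; window check 0.1 ≤ 8.7082 < 0.5 is false → out
[2] lift (-2,0): star map gives -2.0000; window check 0.1 ≤ -2.0000 < 0.5 is false → out
[3] lift (-6,-3): star map gives -5.2918; window check 0.1 ≤ -5.2918 < 0.5 is false → out
[4] lift (5,8): star map gives 3.1115; window check 0.1 ≤ 3.1115 < 0.5 is false → out
[5] lift (2,7): star map gives 0.3475; window check 0.1 ≤ 0.3475 < 0.5 is true → IN Λ
[6] lift (-2,-5): star map gives -0.8197; window check 0.1 ≤ -0.8197 < 0.5 is false → out
[7] lift (0,8): star map gives -1.8885; window check 0.1 ≤ -1.8885 < 0.5 is false → out
[8] lift (2,1): star map gives 1.7639; window check 0.1 ≤ 1.7639 < 0.5 is false → out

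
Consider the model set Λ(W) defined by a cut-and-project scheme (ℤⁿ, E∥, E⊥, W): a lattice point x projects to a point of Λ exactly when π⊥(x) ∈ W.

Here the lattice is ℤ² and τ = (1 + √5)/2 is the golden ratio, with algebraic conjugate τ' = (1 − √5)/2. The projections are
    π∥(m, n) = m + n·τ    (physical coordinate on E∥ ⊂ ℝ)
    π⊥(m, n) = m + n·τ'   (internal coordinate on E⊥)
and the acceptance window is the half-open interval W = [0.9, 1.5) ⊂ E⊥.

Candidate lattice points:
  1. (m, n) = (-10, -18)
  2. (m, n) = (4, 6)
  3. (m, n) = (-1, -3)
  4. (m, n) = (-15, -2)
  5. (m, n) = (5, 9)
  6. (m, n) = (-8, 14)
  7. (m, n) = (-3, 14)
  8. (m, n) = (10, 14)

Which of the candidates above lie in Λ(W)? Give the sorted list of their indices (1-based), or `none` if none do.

Compute τ' = (1−√5)/2 = -0.6180, so π⊥(m,n) = m -0.6180·n.
#1 (-10,-18): internal coord -10 + (-18)·τ' = +1.1246; +1.1246 ∈ [0.9, 1.5) → IN Λ
#2 (4,6): internal coord 4 + (6)·τ' = +0.2918; +0.2918 ∉ [0.9, 1.5) → out
#3 (-1,-3): internal coord -1 + (-3)·τ' = +0.8541; +0.8541 ∉ [0.9, 1.5) → out
#4 (-15,-2): internal coord -15 + (-2)·τ' = -13.7639; -13.7639 ∉ [0.9, 1.5) → out
#5 (5,9): internal coord 5 + (9)·τ' = -0.5623; -0.5623 ∉ [0.9, 1.5) → out
#6 (-8,14): internal coord -8 + (14)·τ' = -16.6525; -16.6525 ∉ [0.9, 1.5) → out
#7 (-3,14): internal coord -3 + (14)·τ' = -11.6525; -11.6525 ∉ [0.9, 1.5) → out
#8 (10,14): internal coord 10 + (14)·τ' = +1.3475; +1.3475 ∈ [0.9, 1.5) → IN Λ

1, 8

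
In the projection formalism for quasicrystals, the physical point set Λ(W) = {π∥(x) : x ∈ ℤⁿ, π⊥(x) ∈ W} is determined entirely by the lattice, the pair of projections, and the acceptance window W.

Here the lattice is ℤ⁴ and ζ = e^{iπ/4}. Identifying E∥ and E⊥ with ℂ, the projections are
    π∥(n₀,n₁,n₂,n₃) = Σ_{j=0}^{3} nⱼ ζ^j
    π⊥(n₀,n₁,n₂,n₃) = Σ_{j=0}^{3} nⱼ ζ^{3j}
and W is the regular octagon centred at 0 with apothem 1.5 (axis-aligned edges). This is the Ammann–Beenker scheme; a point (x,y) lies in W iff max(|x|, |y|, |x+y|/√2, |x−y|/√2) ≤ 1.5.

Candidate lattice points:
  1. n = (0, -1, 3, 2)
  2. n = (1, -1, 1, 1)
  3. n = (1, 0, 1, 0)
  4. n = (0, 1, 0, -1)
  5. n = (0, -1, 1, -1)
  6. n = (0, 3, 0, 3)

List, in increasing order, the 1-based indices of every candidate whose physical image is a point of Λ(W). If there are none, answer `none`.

With ζ = e^{iπ/4} the internal vectors are ζ^0,ζ^3,ζ^6,ζ^9.
#1 (0, -1, 3, 2): internal (2.12132, -2.29289); octagon support 3.12132 vs apothem 1.5 → ∉ W
#2 (1, -1, 1, 1): internal (2.41421, -1.00000); octagon support 2.41421 vs apothem 1.5 → ∉ W
#3 (1, 0, 1, 0): internal (1.00000, -1.00000); octagon support 1.41421 vs apothem 1.5 → ∈ W
#4 (0, 1, 0, -1): internal (-1.41421, 0.00000); octagon support 1.41421 vs apothem 1.5 → ∈ W
#5 (0, -1, 1, -1): internal (0.00000, -2.41421); octagon support 2.41421 vs apothem 1.5 → ∉ W
#6 (0, 3, 0, 3): internal (0.00000, 4.24264); octagon support 4.24264 vs apothem 1.5 → ∉ W

3, 4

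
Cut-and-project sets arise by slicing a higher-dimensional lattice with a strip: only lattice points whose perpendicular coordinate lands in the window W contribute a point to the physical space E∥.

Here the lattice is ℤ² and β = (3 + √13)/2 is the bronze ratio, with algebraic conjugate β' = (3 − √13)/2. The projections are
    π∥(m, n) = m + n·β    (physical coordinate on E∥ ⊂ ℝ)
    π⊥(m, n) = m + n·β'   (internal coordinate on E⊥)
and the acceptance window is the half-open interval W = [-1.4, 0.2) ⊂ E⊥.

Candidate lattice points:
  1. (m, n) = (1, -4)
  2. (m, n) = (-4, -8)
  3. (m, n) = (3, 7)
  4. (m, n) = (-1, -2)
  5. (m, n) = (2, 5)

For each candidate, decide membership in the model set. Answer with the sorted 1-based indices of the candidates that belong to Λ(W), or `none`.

4

Compute β' = (3−√13)/2 = -0.30278, so π⊥(m,n) = m -0.30278·n.
candidate 1: (m,n)=(1,-4) → π∥ = 1-4·β ≈ -12.21110, π⊥ = 1-4·β' ≈ 2.21110 ∉ [-1.4, 0.2) ⇒ out
candidate 2: (m,n)=(-4,-8) → π∥ = -4-8·β ≈ -30.42221, π⊥ = -4-8·β' ≈ -1.57779 ∉ [-1.4, 0.2) ⇒ out
candidate 3: (m,n)=(3,7) → π∥ = 3+7·β ≈ 26.11943, π⊥ = 3+7·β' ≈ 0.88057 ∉ [-1.4, 0.2) ⇒ out
candidate 4: (m,n)=(-1,-2) → π∥ = -1-2·β ≈ -7.60555, π⊥ = -1-2·β' ≈ -0.39445 ∈ [-1.4, 0.2) ⇒ IN Λ
candidate 5: (m,n)=(2,5) → π∥ = 2+5·β ≈ 18.51388, π⊥ = 2+5·β' ≈ 0.48612 ∉ [-1.4, 0.2) ⇒ out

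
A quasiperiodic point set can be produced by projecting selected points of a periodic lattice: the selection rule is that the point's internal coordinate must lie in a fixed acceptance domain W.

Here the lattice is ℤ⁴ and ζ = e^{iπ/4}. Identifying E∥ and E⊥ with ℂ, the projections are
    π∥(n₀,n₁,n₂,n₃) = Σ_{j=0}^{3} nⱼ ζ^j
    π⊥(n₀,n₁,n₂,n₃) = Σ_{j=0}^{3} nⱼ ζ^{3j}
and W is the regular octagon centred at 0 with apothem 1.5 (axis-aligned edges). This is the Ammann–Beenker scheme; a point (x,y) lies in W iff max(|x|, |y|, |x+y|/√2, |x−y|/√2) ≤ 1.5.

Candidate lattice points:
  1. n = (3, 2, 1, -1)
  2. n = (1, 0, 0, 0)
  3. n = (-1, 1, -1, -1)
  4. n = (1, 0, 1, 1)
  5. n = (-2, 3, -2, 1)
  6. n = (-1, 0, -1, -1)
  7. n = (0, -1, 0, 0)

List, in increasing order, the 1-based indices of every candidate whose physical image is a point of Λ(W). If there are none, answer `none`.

1, 2, 7

With ζ = e^{iπ/4} the internal vectors are ζ^0,ζ^3,ζ^6,ζ^9.
candidate 1: n = (3, 2, 1, -1) → π⊥ ≈ (+0.878680, -0.292893); max(|x|,|y|,|x±y|/√2) = 0.878680 ≤ 1.5 ⇒ ∈ W
candidate 2: n = (1, 0, 0, 0) → π⊥ ≈ (+1.000000, +0.000000); max(|x|,|y|,|x±y|/√2) = 1.000000 ≤ 1.5 ⇒ ∈ W
candidate 3: n = (-1, 1, -1, -1) → π⊥ ≈ (-2.414214, +1.000000); max(|x|,|y|,|x±y|/√2) = 2.414214 > 1.5 ⇒ ∉ W
candidate 4: n = (1, 0, 1, 1) → π⊥ ≈ (+1.707107, -0.292893); max(|x|,|y|,|x±y|/√2) = 1.707107 > 1.5 ⇒ ∉ W
candidate 5: n = (-2, 3, -2, 1) → π⊥ ≈ (-3.414214, +4.828427); max(|x|,|y|,|x±y|/√2) = 5.828427 > 1.5 ⇒ ∉ W
candidate 6: n = (-1, 0, -1, -1) → π⊥ ≈ (-1.707107, +0.292893); max(|x|,|y|,|x±y|/√2) = 1.707107 > 1.5 ⇒ ∉ W
candidate 7: n = (0, -1, 0, 0) → π⊥ ≈ (+0.707107, -0.707107); max(|x|,|y|,|x±y|/√2) = 1.000000 ≤ 1.5 ⇒ ∈ W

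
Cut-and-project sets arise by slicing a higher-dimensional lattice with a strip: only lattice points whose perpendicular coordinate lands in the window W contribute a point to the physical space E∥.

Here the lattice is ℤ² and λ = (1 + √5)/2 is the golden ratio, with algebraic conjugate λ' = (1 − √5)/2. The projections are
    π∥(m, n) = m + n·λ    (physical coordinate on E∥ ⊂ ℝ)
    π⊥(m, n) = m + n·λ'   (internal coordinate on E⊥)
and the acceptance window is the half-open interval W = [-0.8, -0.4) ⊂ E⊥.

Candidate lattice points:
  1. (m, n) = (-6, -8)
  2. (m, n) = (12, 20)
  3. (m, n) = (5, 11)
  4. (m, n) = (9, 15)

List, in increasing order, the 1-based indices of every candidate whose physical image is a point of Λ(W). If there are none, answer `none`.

λ' = (1−√5)/2 ≈ -0.618034.
candidate 1: (m,n)=(-6,-8) → π∥ = -6-8·λ ≈ -18.944272, π⊥ = -6-8·λ' ≈ -1.055728 ∉ [-0.8, -0.4) ⇒ out
candidate 2: (m,n)=(12,20) → π∥ = 12+20·λ ≈ 44.360680, π⊥ = 12+20·λ' ≈ -0.360680 ∉ [-0.8, -0.4) ⇒ out
candidate 3: (m,n)=(5,11) → π∥ = 5+11·λ ≈ 22.798374, π⊥ = 5+11·λ' ≈ -1.798374 ∉ [-0.8, -0.4) ⇒ out
candidate 4: (m,n)=(9,15) → π∥ = 9+15·λ ≈ 33.270510, π⊥ = 9+15·λ' ≈ -0.270510 ∉ [-0.8, -0.4) ⇒ out

none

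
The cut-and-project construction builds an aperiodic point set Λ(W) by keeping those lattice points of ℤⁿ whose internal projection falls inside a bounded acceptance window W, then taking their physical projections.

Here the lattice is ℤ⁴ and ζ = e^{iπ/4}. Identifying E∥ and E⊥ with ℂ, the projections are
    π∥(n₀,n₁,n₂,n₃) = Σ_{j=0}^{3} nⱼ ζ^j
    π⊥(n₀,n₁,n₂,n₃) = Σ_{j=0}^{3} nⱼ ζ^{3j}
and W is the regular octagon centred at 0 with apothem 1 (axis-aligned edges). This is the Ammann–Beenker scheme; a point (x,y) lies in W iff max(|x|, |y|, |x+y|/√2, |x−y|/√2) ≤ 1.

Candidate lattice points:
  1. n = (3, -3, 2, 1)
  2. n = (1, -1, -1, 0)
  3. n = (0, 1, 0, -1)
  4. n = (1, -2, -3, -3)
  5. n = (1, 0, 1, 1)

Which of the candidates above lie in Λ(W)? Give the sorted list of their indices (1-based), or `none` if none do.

With ζ = e^{iπ/4} the internal vectors are ζ^0,ζ^3,ζ^6,ζ^9.
candidate 1: n = (3, -3, 2, 1) → π⊥ ≈ (+5.82843, -3.41421); max(|x|,|y|,|x±y|/√2) = 6.53553 > 1 ⇒ ∉ W
candidate 2: n = (1, -1, -1, 0) → π⊥ ≈ (+1.70711, +0.29289); max(|x|,|y|,|x±y|/√2) = 1.70711 > 1 ⇒ ∉ W
candidate 3: n = (0, 1, 0, -1) → π⊥ ≈ (-1.41421, +0.00000); max(|x|,|y|,|x±y|/√2) = 1.41421 > 1 ⇒ ∉ W
candidate 4: n = (1, -2, -3, -3) → π⊥ ≈ (+0.29289, -0.53553); max(|x|,|y|,|x±y|/√2) = 0.58579 ≤ 1 ⇒ ∈ W
candidate 5: n = (1, 0, 1, 1) → π⊥ ≈ (+1.70711, -0.29289); max(|x|,|y|,|x±y|/√2) = 1.70711 > 1 ⇒ ∉ W

4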